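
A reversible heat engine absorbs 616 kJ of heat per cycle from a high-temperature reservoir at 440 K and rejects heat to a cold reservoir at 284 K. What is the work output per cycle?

η_rev = 1 − T_C/T_H = 1 − 284.00/440.00 = 0.3545.
W = η·Q_H = 0.3545 × 616 = 218 kJ.

W ≈ 218 kJ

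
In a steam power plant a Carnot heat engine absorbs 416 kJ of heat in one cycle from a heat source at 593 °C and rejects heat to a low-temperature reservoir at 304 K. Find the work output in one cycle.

W ≈ 270.0 kJ

T_H = 593 °C → 593 + 273.15 = 866.15 K.
The Carnot efficiency is η = 1 − T_C/T_H = 1 − 304.00/866.15 = 0.6490.
W = η·Q_H = 0.6490 × 416 = 270.0 kJ.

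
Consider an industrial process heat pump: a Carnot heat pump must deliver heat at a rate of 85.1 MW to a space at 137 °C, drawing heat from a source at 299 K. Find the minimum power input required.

T_H = 137 °C → 137 + 273.15 = 410.15 K.
The Carnot heat-pump COP is COP_HP = T_H/(T_H − T_C) = 410.15/111.15 = 3.6901.
W = Q_H/COP_HP = 85.1/3.6901 = 23.1 MW.

Ẇ_in ≈ 23.1 MW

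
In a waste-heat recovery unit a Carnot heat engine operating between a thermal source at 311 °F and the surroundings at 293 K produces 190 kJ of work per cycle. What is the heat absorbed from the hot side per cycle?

T_H = 311 °F → (311 − 32) × 5/9 = 155.00 °C = 428.15 K.
The Carnot efficiency is η = 1 − T_C/T_H = 1 − 293.00/428.15 = 0.3157.
Q_H = W/η = 190/0.3157 = 602 kJ.

Q_H ≈ 602 kJ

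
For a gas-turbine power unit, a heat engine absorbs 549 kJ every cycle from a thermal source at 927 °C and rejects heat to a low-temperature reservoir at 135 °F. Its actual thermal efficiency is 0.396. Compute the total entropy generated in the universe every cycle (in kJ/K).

ΔS_univ ≈ 0.546 kJ/K

T_H = 927 °C → 927 + 273.15 = 1200.15 K.
T_C = 135 °F → (135 − 32) × 5/9 = 57.22 °C = 330.37 K.
W = η·Q_H = 0.396 × 549 = 217.4 kJ, so Q_C = Q_H − W = 331.6 kJ.
Reservoir entropy changes: ΔS_H = −Q_H/T_H = −549/1200.15 = -0.4574 kJ/K and ΔS_C = +Q_C/T_C = 331.6/330.37 = 1.004 kJ/K.
ΔS_univ = −Q_H/T_H + Q_C/T_C = 0.546 kJ/K (> 0, since η = 0.396 < η_Carnot = 0.725).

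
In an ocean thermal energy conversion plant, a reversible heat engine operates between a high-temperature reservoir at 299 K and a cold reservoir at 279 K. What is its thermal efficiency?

η ≈ 0.0669

Since the cycle is reversible, η = 1 − T_C/T_H = 1 − 279.00/299.00 = 0.0669.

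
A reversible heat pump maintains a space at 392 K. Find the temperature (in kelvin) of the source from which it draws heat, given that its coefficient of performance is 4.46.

T_C ≈ 304 K

COP_HP = T_H/(T_H − T_C) ⇒ T_C = T_H·(COP_HP − 1)/COP_HP = 392.00 × (4.46 − 1)/4.46 = 304 K.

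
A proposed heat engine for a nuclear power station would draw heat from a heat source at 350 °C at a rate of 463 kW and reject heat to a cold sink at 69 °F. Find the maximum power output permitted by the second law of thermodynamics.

Ẇ_max ≈ 244.8 kW

T_H = 350 °C → 350 + 273.15 = 623.15 K.
T_C = 69 °F → (69 − 32) × 5/9 = 20.56 °C = 293.71 K.
The upper bound on efficiency is η_max = 1 − T_C/T_H = 1 − 293.71/623.15 = 0.5287.
W_max = η_max · Q_H = 0.5287 × 463 = 244.8 kW.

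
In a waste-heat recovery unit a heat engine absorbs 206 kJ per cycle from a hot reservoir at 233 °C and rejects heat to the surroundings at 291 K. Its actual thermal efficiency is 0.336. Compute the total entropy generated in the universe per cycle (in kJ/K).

T_H = 233 °C → 233 + 273.15 = 506.15 K.
W = η·Q_H = 0.336 × 206 = 69.22 kJ, so Q_C = Q_H − W = 136.8 kJ.
Entropy balance on the reservoirs: −Q_H/T_H = -0.4070 kJ/K, +Q_C/T_C = 0.4700 kJ/K.
ΔS_univ = −Q_H/T_H + Q_C/T_C = 0.0631 kJ/K (> 0, since η = 0.336 < η_Carnot = 0.425).

ΔS_univ ≈ 0.0631 kJ/K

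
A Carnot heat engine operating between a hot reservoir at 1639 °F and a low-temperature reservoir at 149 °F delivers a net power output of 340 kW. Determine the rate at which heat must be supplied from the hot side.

Q̇_H ≈ 479 kW

T_H = 1639 °F → (1639 − 32) × 5/9 = 892.78 °C = 1165.93 K.
T_C = 149 °F → (149 − 32) × 5/9 = 65.00 °C = 338.15 K.
Carnot efficiency: η = 1 − T_C/T_H = 1 − 338.15/1165.93 = 0.7100.
Q_H = W/η = 340/0.7100 = 479 kW.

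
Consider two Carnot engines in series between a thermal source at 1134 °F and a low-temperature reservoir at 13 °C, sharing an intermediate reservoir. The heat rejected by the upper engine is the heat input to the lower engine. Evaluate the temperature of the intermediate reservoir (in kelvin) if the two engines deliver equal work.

T_H = 1134 °F → (1134 − 32) × 5/9 = 612.22 °C = 885.37 K.
T_C = 13 °C → 13 + 273.15 = 286.15 K.
For reversible stages Q_m = Q_H·(T_m/T_H). Setting W₁ = Q_H(1 − T_m/T_H) equal to W₂ = Q_m(1 − T_C/T_m) = Q_H·(T_m − T_C)/T_H gives T_H − T_m = T_m − T_C, so T_m = (T_H + T_C)/2 = (885.37 + 286.15)/2 = 586 K.

T_m ≈ 586 K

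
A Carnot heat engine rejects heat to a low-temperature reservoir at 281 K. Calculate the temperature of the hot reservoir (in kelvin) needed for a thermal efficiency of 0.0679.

T_H ≈ 301 K

From η = 1 − T_C/T_H, solving for T_H gives T_H = T_C/(1 − η) = 281.00/(1 − 0.0679) = 301 K.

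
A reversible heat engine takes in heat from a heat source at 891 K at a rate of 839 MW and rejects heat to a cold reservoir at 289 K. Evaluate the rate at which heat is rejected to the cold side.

Since the cycle is reversible, η = 1 − T_C/T_H = 1 − 289.00/891.00 = 0.6756.
For a reversible cycle Q_C/Q_H = T_C/T_H, so Q_C = 839 × 289.00/891.00 = 272.1 MW.

Q̇_C ≈ 272.1 MW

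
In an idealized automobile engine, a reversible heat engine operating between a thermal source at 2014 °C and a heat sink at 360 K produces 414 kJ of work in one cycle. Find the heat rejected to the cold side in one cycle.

Q_C ≈ 77.34 kJ

T_H = 2014 °C → 2014 + 273.15 = 2287.15 K.
η_rev = 1 − T_C/T_H = 1 − 360.00/2287.15 = 0.8426.
Since Q_C/Q_H = T_C/T_H and Q_H = W/η, Q_C = W·T_C/(T_H − T_C) = 414 × 360.00/1927.15 = 77.34 kJ.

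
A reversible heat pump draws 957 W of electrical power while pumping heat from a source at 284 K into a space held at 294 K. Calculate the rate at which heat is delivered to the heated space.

COP_HP = T_H/(T_H − T_C) = 294.00/10.00 = 29.4000.
Q_H = COP_HP · W = 29.4000 × 957 = 28100 W.

Q̇_H ≈ 28100 W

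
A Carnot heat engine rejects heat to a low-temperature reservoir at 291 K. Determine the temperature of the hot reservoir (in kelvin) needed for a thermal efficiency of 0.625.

From η = 1 − T_C/T_H, solving for T_H gives T_H = T_C/(1 − η) = 291.00/(1 − 0.625) = 776 K.

T_H ≈ 776 K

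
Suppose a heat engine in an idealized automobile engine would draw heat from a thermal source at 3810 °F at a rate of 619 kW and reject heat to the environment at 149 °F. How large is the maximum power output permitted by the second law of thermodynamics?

T_H = 3810 °F → (3810 − 32) × 5/9 = 2098.89 °C = 2372.04 K.
T_C = 149 °F → (149 − 32) × 5/9 = 65.00 °C = 338.15 K.
The second-law ceiling is the Carnot efficiency, η_max = 1 − T_C/T_H = 1 − 338.15/2372.04 = 0.8574.
W_max = η_max · Q_H = 0.8574 × 619 = 530.8 kW.

Ẇ_max ≈ 530.8 kW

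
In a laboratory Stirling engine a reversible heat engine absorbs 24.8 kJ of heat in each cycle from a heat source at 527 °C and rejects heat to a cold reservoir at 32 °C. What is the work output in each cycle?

T_H = 527 °C → 527 + 273.15 = 800.15 K.
T_C = 32 °C → 32 + 273.15 = 305.15 K.
η_rev = 1 − T_C/T_H = 1 − 305.15/800.15 = 0.6186.
W = η·Q_H = 0.6186 × 24.8 = 15.34 kJ.

W ≈ 15.34 kJ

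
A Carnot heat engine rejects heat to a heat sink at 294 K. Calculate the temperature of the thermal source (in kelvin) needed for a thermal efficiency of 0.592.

From η = 1 − T_C/T_H, solving for T_H gives T_H = T_C/(1 − η) = 294.00/(1 − 0.592) = 720.6 K.

T_H ≈ 720.6 K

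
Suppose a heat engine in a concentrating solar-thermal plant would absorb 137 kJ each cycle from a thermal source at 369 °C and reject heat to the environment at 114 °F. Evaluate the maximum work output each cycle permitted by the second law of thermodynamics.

W_max ≈ 69.0 kJ

T_H = 369 °C → 369 + 273.15 = 642.15 K.
T_C = 114 °F → (114 − 32) × 5/9 = 45.56 °C = 318.71 K.
By the Carnot theorem, η_max = 1 − T_C/T_H = 1 − 318.71/642.15 = 0.5037.
W_max = η_max · Q_H = 0.5037 × 137 = 69.0 kJ.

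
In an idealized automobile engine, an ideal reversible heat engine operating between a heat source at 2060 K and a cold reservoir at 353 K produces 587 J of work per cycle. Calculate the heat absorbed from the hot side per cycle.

Since the cycle is reversible, η = 1 − T_C/T_H = 1 − 353.00/2060.00 = 0.8286.
Q_H = W/η = 587/0.8286 = 708 J.

Q_H ≈ 708 J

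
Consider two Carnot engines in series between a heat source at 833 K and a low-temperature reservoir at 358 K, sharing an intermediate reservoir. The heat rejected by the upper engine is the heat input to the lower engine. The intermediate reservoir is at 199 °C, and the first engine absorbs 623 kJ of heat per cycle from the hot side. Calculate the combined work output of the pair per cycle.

Two reversible stages in series are equivalent to a single Carnot engine between T_H and T_C, so η_total = 1 − T_C/T_H = 1 − 358.00/833.00 = 0.5702.
W_total = η_total · Q_H = 0.5702 × 623 = 355 kJ.

W_total ≈ 355 kJ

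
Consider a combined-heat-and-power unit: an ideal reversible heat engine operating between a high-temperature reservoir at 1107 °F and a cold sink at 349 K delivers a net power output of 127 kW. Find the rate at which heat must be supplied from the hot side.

Q̇_H ≈ 212.0 kW

T_H = 1107 °F → (1107 − 32) × 5/9 = 597.22 °C = 870.37 K.
For a reversible engine, η = 1 − T_C/T_H = 1 − 349.00/870.37 = 0.5990.
Q_H = W/η = 127/0.5990 = 212.0 kW.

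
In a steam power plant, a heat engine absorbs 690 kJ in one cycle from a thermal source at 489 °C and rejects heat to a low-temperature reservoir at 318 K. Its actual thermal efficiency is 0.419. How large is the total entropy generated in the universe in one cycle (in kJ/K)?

T_H = 489 °C → 489 + 273.15 = 762.15 K.
W = η·Q_H = 0.419 × 690 = 289.1 kJ, so Q_C = Q_H − W = 400.9 kJ.
Entropy balance on the reservoirs: −Q_H/T_H = -0.9053 kJ/K, +Q_C/T_C = 1.261 kJ/K.
ΔS_univ = −Q_H/T_H + Q_C/T_C = 0.355 kJ/K (> 0, since η = 0.419 < η_Carnot = 0.583).

ΔS_univ ≈ 0.355 kJ/K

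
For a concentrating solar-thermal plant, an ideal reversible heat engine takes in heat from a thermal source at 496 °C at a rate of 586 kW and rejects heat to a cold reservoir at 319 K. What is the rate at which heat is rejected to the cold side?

Q̇_C ≈ 243 kW

T_H = 496 °C → 496 + 273.15 = 769.15 K.
η_rev = 1 − T_C/T_H = 1 − 319.00/769.15 = 0.5853.
For a reversible cycle Q_C/Q_H = T_C/T_H, so Q_C = 586 × 319.00/769.15 = 243 kW.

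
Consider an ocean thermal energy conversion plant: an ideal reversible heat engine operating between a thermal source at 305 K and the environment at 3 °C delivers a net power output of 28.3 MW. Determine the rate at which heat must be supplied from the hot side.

Q̇_H ≈ 299.2 MW

T_C = 3 °C → 3 + 273.15 = 276.15 K.
η_rev = 1 − T_C/T_H = 1 − 276.15/305.00 = 0.0946.
Q_H = W/η = 28.3/0.0946 = 299.2 MW.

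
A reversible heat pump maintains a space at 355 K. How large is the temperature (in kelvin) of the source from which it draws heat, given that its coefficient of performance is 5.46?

COP_HP = T_H/(T_H − T_C) ⇒ T_C = T_H·(COP_HP − 1)/COP_HP = 355.00 × (5.46 − 1)/5.46 = 290 K.

T_C ≈ 290 K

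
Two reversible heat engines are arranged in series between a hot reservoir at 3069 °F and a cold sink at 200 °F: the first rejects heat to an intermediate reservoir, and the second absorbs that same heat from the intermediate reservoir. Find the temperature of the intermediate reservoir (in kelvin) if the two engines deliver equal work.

T_m ≈ 1160 K

T_H = 3069 °F → (3069 − 32) × 5/9 = 1687.22 °C = 1960.37 K.
T_C = 200 °F → (200 − 32) × 5/9 = 93.33 °C = 366.48 K.
For reversible stages Q_m = Q_H·(T_m/T_H). Setting W₁ = Q_H(1 − T_m/T_H) equal to W₂ = Q_m(1 − T_C/T_m) = Q_H·(T_m − T_C)/T_H gives T_H − T_m = T_m − T_C, so T_m = (T_H + T_C)/2 = (1960.37 + 366.48)/2 = 1160 K.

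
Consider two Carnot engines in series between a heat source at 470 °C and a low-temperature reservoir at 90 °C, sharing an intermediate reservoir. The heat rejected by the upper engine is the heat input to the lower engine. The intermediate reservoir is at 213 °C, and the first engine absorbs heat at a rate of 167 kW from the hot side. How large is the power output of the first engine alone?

T_H = 470 °C → 470 + 273.15 = 743.15 K.
T_C = 90 °C → 90 + 273.15 = 363.15 K.
T_m = 213 °C → 213 + 273.15 = 486.15 K.
First-stage efficiency η₁ = 1 − T_m/T_H = 1 − 486.15/743.15 = 0.3458.
W₁ = η₁·Q_H = 0.3458 × 167 = 57.75 kW.

Ẇ₁ ≈ 57.75 kW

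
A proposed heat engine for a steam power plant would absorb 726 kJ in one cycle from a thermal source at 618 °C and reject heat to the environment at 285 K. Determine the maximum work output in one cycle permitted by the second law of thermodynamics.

W_max ≈ 493.8 kJ

T_H = 618 °C → 618 + 273.15 = 891.15 K.
The second-law ceiling is the Carnot efficiency, η_max = 1 − T_C/T_H = 1 − 285.00/891.15 = 0.6802.
W_max = η_max · Q_H = 0.6802 × 726 = 493.8 kJ.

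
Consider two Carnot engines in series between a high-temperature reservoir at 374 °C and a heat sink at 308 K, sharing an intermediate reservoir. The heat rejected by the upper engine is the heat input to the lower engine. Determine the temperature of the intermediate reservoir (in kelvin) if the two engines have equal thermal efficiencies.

T_H = 374 °C → 374 + 273.15 = 647.15 K.
Equal efficiencies require 1 − T_m/T_H = 1 − T_C/T_m, i.e. T_m/T_H = T_C/T_m, so T_m = √(T_H·T_C) = √(647.15 × 308.00) = 446 K.

T_m ≈ 446 K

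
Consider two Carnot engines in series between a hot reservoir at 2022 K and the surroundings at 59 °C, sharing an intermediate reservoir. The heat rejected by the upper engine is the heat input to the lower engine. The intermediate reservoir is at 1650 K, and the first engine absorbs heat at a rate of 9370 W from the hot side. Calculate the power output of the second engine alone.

Ẇ₂ ≈ 6110 W

T_C = 59 °C → 59 + 273.15 = 332.15 K.
Heat entering the second stage: Q_m = Q_H·(T_m/T_H) = 9370 × 1650.00/2022.00 = 7650 W.
Second-stage efficiency η₂ = 1 − T_C/T_m = 1 − 332.15/1650.00 = 0.7987, so W₂ = η₂·Q_m = 6110 W.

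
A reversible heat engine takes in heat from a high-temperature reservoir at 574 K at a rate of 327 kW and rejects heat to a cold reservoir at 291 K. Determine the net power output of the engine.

Since the cycle is reversible, η = 1 − T_C/T_H = 1 − 291.00/574.00 = 0.4930.
W = η·Q_H = 0.4930 × 327 = 161 kW.

Ẇ ≈ 161 kW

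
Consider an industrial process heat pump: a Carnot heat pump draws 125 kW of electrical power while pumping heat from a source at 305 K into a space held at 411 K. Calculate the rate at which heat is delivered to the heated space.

The Carnot heat-pump COP is COP_HP = T_H/(T_H − T_C) = 411.00/106.00 = 3.8774.
Q_H = COP_HP · W = 3.8774 × 125 = 485 kW.

Q̇_H ≈ 485 kW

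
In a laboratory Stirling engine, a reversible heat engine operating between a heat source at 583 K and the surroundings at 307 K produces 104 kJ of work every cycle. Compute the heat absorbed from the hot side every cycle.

Q_H ≈ 220 kJ

Carnot efficiency: η = 1 − T_C/T_H = 1 − 307.00/583.00 = 0.4734.
Q_H = W/η = 104/0.4734 = 220 kJ.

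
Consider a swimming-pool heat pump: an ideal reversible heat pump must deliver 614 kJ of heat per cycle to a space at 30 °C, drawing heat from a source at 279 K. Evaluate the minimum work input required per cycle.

W_in ≈ 48.9 kJ

T_H = 30 °C → 30 + 273.15 = 303.15 K.
For a reversible heat pump, COP_HP = T_H/(T_H − T_C) = 303.15/24.15 = 12.5528.
W = Q_H/COP_HP = 614/12.5528 = 48.9 kJ.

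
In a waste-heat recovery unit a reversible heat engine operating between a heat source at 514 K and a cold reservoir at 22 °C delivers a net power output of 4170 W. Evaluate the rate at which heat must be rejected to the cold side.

T_C = 22 °C → 22 + 273.15 = 295.15 K.
For a reversible engine, η = 1 − T_C/T_H = 1 − 295.15/514.00 = 0.4258.
Since Q_C/Q_H = T_C/T_H and Q_H = W/η, Q_C = W·T_C/(T_H − T_C) = 4170 × 295.15/218.85 = 5620 W.

Q̇_C ≈ 5620 W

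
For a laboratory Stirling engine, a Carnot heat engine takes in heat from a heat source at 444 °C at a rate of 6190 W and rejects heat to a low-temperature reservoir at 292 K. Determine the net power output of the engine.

Ẇ ≈ 3670 W

T_H = 444 °C → 444 + 273.15 = 717.15 K.
Carnot efficiency: η = 1 − T_C/T_H = 1 − 292.00/717.15 = 0.5928.
W = η·Q_H = 0.5928 × 6190 = 3670 W.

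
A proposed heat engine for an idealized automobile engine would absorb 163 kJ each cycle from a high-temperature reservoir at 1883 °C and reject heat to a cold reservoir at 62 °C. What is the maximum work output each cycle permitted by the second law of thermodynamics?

W_max ≈ 138 kJ

T_H = 1883 °C → 1883 + 273.15 = 2156.15 K.
T_C = 62 °C → 62 + 273.15 = 335.15 K.
No engine can exceed the Carnot limit: η_max = 1 − T_C/T_H = 1 − 335.15/2156.15 = 0.8446.
W_max = η_max · Q_H = 0.8446 × 163 = 138 kJ.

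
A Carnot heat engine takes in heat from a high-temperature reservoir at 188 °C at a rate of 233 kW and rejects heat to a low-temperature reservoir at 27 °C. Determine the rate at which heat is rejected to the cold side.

Q̇_C ≈ 152 kW

T_H = 188 °C → 188 + 273.15 = 461.15 K.
T_C = 27 °C → 27 + 273.15 = 300.15 K.
Since the cycle is reversible, η = 1 − T_C/T_H = 1 − 300.15/461.15 = 0.3491.
For a reversible cycle Q_C/Q_H = T_C/T_H, so Q_C = 233 × 300.15/461.15 = 152 kW.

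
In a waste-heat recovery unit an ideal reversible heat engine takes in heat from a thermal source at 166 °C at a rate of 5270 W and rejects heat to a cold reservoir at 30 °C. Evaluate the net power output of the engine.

T_H = 166 °C → 166 + 273.15 = 439.15 K.
T_C = 30 °C → 30 + 273.15 = 303.15 K.
η_rev = 1 − T_C/T_H = 1 − 303.15/439.15 = 0.3097.
W = η·Q_H = 0.3097 × 5270 = 1630 W.

Ẇ ≈ 1630 W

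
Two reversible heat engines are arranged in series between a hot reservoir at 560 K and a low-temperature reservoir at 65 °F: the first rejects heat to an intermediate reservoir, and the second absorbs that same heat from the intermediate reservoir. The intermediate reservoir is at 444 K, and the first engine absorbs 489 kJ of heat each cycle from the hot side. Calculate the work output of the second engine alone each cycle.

W₂ ≈ 133 kJ

T_C = 65 °F → (65 − 32) × 5/9 = 18.33 °C = 291.48 K.
Heat entering the second stage: Q_m = Q_H·(T_m/T_H) = 489 × 444.00/560.00 = 388 kJ.
Second-stage efficiency η₂ = 1 − T_C/T_m = 1 − 291.48/444.00 = 0.3435, so W₂ = η₂·Q_m = 133 kJ.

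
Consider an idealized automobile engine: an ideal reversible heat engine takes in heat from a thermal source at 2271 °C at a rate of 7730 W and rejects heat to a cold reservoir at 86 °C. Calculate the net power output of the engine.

T_H = 2271 °C → 2271 + 273.15 = 2544.15 K.
T_C = 86 °C → 86 + 273.15 = 359.15 K.
Since the cycle is reversible, η = 1 − T_C/T_H = 1 − 359.15/2544.15 = 0.8588.
W = η·Q_H = 0.8588 × 7730 = 6640 W.

Ẇ ≈ 6640 W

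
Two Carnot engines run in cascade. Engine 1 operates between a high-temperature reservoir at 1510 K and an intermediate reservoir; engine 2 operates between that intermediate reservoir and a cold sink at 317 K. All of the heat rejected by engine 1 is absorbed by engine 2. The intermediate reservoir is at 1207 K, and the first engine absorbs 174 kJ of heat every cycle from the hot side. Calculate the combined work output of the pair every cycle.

Two reversible stages in series are equivalent to a single Carnot engine between T_H and T_C, so η_total = 1 − T_C/T_H = 1 − 317.00/1510.00 = 0.7901.
W_total = η_total · Q_H = 0.7901 × 174 = 137 kJ.

W_total ≈ 137 kJ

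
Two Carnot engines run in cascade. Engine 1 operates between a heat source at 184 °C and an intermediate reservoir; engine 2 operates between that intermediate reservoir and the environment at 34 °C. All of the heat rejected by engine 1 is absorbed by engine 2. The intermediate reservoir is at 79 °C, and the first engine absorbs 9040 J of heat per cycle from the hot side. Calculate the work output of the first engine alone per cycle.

W₁ ≈ 2076 J

T_H = 184 °C → 184 + 273.15 = 457.15 K.
T_C = 34 °C → 34 + 273.15 = 307.15 K.
T_m = 79 °C → 79 + 273.15 = 352.15 K.
First-stage efficiency η₁ = 1 − T_m/T_H = 1 − 352.15/457.15 = 0.2297.
W₁ = η₁·Q_H = 0.2297 × 9040 = 2076 J.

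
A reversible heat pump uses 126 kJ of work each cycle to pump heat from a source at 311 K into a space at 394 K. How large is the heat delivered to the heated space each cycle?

Q_H ≈ 598 kJ

COP_HP = T_H/(T_H − T_C) = 394.00/83.00 = 4.7470.
Q_H = COP_HP · W = 4.7470 × 126 = 598 kJ.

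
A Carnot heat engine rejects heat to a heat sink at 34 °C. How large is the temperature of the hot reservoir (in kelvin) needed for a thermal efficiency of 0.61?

T_H ≈ 788 K

T_C = 34 °C → 34 + 273.15 = 307.15 K.
From η = 1 − T_C/T_H, solving for T_H gives T_H = T_C/(1 − η) = 307.15/(1 − 0.61) = 788 K.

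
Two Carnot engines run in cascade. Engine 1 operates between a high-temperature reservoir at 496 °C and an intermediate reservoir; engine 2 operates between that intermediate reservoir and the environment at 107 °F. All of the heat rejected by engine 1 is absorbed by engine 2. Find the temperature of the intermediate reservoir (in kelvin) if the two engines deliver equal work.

T_H = 496 °C → 496 + 273.15 = 769.15 K.
T_C = 107 °F → (107 − 32) × 5/9 = 41.67 °C = 314.82 K.
For reversible stages Q_m = Q_H·(T_m/T_H). Setting W₁ = Q_H(1 − T_m/T_H) equal to W₂ = Q_m(1 − T_C/T_m) = Q_H·(T_m − T_C)/T_H gives T_H − T_m = T_m − T_C, so T_m = (T_H + T_C)/2 = (769.15 + 314.82)/2 = 542 K.

T_m ≈ 542 K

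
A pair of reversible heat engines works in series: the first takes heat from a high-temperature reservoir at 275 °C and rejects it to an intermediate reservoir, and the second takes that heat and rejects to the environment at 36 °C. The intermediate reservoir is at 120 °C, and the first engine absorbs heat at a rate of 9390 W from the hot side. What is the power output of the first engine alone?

Ẇ₁ ≈ 2660 W

T_H = 275 °C → 275 + 273.15 = 548.15 K.
T_C = 36 °C → 36 + 273.15 = 309.15 K.
T_m = 120 °C → 120 + 273.15 = 393.15 K.
First-stage efficiency η₁ = 1 − T_m/T_H = 1 − 393.15/548.15 = 0.2828.
W₁ = η₁·Q_H = 0.2828 × 9390 = 2660 W.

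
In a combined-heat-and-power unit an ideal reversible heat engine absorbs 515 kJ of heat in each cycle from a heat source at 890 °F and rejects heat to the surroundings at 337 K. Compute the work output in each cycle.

T_H = 890 °F → (890 − 32) × 5/9 = 476.67 °C = 749.82 K.
Carnot efficiency: η = 1 − T_C/T_H = 1 − 337.00/749.82 = 0.5506.
W = η·Q_H = 0.5506 × 515 = 283.5 kJ.

W ≈ 283.5 kJ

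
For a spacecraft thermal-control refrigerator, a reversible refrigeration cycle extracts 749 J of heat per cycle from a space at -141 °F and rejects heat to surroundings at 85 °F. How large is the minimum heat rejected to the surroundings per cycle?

Q_H ≈ 1280 J

T_H = 85 °F → (85 − 32) × 5/9 = 29.44 °C = 302.59 K.
T_C = -141 °F → (-141 − 32) × 5/9 = -96.11 °C = 177.04 K.
For a reversible cycle Q_H/Q_C = T_H/T_C, so Q_H = Q_C·T_H/T_C = 749 × 302.59/177.04 = 1280 J.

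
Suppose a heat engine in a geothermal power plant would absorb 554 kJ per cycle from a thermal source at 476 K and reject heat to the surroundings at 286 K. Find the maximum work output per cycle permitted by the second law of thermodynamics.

W_max ≈ 221 kJ

The second-law ceiling is the Carnot efficiency, η_max = 1 − T_C/T_H = 1 − 286.00/476.00 = 0.3992.
W_max = η_max · Q_H = 0.3992 × 554 = 221 kJ.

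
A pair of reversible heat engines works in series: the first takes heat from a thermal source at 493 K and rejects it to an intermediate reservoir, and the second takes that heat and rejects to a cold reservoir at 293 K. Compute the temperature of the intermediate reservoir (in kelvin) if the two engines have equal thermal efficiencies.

T_m ≈ 380 K

Equal efficiencies require 1 − T_m/T_H = 1 − T_C/T_m, i.e. T_m/T_H = T_C/T_m, so T_m = √(T_H·T_C) = √(493.00 × 293.00) = 380 K.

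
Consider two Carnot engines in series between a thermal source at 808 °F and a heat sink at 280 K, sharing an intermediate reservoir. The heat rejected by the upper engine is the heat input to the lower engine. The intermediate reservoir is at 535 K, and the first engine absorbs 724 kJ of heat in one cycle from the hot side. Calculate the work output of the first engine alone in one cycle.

W₁ ≈ 174 kJ

T_H = 808 °F → (808 − 32) × 5/9 = 431.11 °C = 704.26 K.
First-stage efficiency η₁ = 1 − T_m/T_H = 1 − 535.00/704.26 = 0.2403.
W₁ = η₁·Q_H = 0.2403 × 724 = 174 kJ.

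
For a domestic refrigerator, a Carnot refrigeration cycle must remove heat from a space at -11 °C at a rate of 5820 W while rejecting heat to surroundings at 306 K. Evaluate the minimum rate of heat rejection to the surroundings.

T_C = -11 °C → -11 + 273.15 = 262.15 K.
For a reversible cycle Q_H/Q_C = T_H/T_C, so Q_H = Q_C·T_H/T_C = 5820 × 306.00/262.15 = 6794 W.

Q̇_H ≈ 6794 W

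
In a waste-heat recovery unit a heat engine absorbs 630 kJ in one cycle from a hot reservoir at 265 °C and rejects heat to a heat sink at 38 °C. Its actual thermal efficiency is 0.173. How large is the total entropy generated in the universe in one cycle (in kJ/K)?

T_H = 265 °C → 265 + 273.15 = 538.15 K.
T_C = 38 °C → 38 + 273.15 = 311.15 K.
W = η·Q_H = 0.173 × 630 = 109.0 kJ, so Q_C = Q_H − W = 521.0 kJ.
The hot reservoir loses entropy Q_H/T_H = 630/538.15 = 1.171 kJ/K; the cold reservoir gains Q_C/T_C = 521.0/311.15 = 1.674 kJ/K.
ΔS_univ = −Q_H/T_H + Q_C/T_C = 0.5038 kJ/K (> 0, since η = 0.173 < η_Carnot = 0.422).

ΔS_univ ≈ 0.5038 kJ/K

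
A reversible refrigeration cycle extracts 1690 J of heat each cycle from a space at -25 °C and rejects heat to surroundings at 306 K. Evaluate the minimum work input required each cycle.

W_in ≈ 394 J

T_C = -25 °C → -25 + 273.15 = 248.15 K.
The reversible coefficient of performance is COP_R = T_C/(T_H − T_C) = 248.15/57.85 = 4.2895.
W = Q_C/COP_R = 1690/4.2895 = 394 J.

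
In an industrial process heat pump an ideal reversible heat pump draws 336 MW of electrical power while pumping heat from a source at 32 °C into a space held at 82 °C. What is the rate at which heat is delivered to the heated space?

Q̇_H ≈ 2390 MW

T_H = 82 °C → 82 + 273.15 = 355.15 K.
T_C = 32 °C → 32 + 273.15 = 305.15 K.
COP_HP = T_H/(T_H − T_C) = 355.15/50.00 = 7.1030.
Q_H = COP_HP · W = 7.1030 × 336 = 2390 MW.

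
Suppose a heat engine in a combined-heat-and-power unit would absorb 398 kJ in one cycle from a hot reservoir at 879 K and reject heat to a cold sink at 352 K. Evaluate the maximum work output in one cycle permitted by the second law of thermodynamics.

W_max ≈ 239 kJ

The second-law ceiling is the Carnot efficiency, η_max = 1 − T_C/T_H = 1 − 352.00/879.00 = 0.5995.
W_max = η_max · Q_H = 0.5995 × 398 = 239 kJ.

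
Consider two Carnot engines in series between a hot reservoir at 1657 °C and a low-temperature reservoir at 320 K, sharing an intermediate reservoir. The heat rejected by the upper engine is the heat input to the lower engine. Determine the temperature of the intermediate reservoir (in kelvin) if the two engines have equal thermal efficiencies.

T_H = 1657 °C → 1657 + 273.15 = 1930.15 K.
Equal efficiencies require 1 − T_m/T_H = 1 − T_C/T_m, i.e. T_m/T_H = T_C/T_m, so T_m = √(T_H·T_C) = √(1930.15 × 320.00) = 786 K.

T_m ≈ 786 K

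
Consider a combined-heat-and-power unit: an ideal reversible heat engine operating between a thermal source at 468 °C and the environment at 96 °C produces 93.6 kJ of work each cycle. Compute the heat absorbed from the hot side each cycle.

Q_H ≈ 186 kJ

T_H = 468 °C → 468 + 273.15 = 741.15 K.
T_C = 96 °C → 96 + 273.15 = 369.15 K.
η_rev = 1 − T_C/T_H = 1 − 369.15/741.15 = 0.5019.
Q_H = W/η = 93.6/0.5019 = 186 kJ.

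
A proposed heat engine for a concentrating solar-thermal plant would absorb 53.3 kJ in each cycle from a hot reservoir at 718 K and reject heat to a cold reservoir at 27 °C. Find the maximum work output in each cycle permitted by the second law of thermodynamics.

W_max ≈ 31.02 kJ

T_C = 27 °C → 27 + 273.15 = 300.15 K.
By the Carnot theorem, η_max = 1 − T_C/T_H = 1 − 300.15/718.00 = 0.5820.
W_max = η_max · Q_H = 0.5820 × 53.3 = 31.02 kJ.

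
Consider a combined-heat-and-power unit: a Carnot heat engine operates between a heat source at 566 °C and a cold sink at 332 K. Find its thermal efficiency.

T_H = 566 °C → 566 + 273.15 = 839.15 K.
Carnot efficiency: η = 1 − T_C/T_H = 1 − 332.00/839.15 = 0.604.

η ≈ 0.604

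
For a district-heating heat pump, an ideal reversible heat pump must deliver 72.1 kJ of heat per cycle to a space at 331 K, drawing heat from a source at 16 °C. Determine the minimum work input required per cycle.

W_in ≈ 9.12 kJ

T_C = 16 °C → 16 + 273.15 = 289.15 K.
For a reversible heat pump, COP_HP = T_H/(T_H − T_C) = 331.00/41.85 = 7.9092.
W = Q_H/COP_HP = 72.1/7.9092 = 9.12 kJ.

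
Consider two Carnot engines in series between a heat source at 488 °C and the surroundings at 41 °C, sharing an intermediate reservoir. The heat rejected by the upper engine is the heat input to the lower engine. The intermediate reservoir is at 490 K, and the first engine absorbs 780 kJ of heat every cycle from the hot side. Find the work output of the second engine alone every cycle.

W₂ ≈ 180 kJ

T_H = 488 °C → 488 + 273.15 = 761.15 K.
T_C = 41 °C → 41 + 273.15 = 314.15 K.
Heat entering the second stage: Q_m = Q_H·(T_m/T_H) = 780 × 490.00/761.15 = 502 kJ.
Second-stage efficiency η₂ = 1 − T_C/T_m = 1 − 314.15/490.00 = 0.3589, so W₂ = η₂·Q_m = 180 kJ.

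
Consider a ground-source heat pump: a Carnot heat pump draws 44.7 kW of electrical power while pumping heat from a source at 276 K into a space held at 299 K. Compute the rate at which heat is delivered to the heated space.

Q̇_H ≈ 581 kW

Reversible heating COP: COP_HP = T_H/(T_H − T_C) = 299.00/23.00 = 13.0000.
Q_H = COP_HP · W = 13.0000 × 44.7 = 581 kW.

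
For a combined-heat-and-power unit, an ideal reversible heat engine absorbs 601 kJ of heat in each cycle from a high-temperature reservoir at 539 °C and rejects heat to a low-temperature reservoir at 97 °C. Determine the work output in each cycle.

T_H = 539 °C → 539 + 273.15 = 812.15 K.
T_C = 97 °C → 97 + 273.15 = 370.15 K.
For a reversible engine, η = 1 − T_C/T_H = 1 − 370.15/812.15 = 0.5442.
W = η·Q_H = 0.5442 × 601 = 327 kJ.

W ≈ 327 kJ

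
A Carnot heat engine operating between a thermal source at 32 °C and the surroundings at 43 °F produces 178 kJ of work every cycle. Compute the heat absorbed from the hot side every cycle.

Q_H ≈ 2098 kJ

T_H = 32 °C → 32 + 273.15 = 305.15 K.
T_C = 43 °F → (43 − 32) × 5/9 = 6.11 °C = 279.26 K.
Carnot efficiency: η = 1 − T_C/T_H = 1 − 279.26/305.15 = 0.0848.
Q_H = W/η = 178/0.0848 = 2098 kJ.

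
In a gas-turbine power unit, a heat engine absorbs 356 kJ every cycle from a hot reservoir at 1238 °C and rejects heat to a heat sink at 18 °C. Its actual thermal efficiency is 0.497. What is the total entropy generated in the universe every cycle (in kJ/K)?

ΔS_univ ≈ 0.379 kJ/K

T_H = 1238 °C → 1238 + 273.15 = 1511.15 K.
T_C = 18 °C → 18 + 273.15 = 291.15 K.
W = η·Q_H = 0.497 × 356 = 176.9 kJ, so Q_C = Q_H − W = 179.1 kJ.
Entropy balance on the reservoirs: −Q_H/T_H = -0.2356 kJ/K, +Q_C/T_C = 0.6150 kJ/K.
ΔS_univ = −Q_H/T_H + Q_C/T_C = 0.379 kJ/K (> 0, since η = 0.497 < η_Carnot = 0.807).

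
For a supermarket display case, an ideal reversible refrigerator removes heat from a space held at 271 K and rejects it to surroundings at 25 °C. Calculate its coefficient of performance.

COP_R ≈ 9.98

T_H = 25 °C → 25 + 273.15 = 298.15 K.
COP_R = T_C/(T_H − T_C) = 271.00/(298.15 − 271.00) = 9.98.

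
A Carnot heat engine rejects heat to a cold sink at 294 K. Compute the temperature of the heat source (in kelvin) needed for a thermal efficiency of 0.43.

From η = 1 − T_C/T_H, solving for T_H gives T_H = T_C/(1 − η) = 294.00/(1 − 0.43) = 515.8 K.

T_H ≈ 515.8 K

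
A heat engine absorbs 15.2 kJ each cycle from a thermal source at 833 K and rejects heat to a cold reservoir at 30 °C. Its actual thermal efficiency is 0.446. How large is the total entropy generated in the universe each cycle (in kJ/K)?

T_C = 30 °C → 30 + 273.15 = 303.15 K.
W = η·Q_H = 0.446 × 15.2 = 6.779 kJ, so Q_C = Q_H − W = 8.421 kJ.
Reservoir entropy changes: ΔS_H = −Q_H/T_H = −15.2/833.00 = -0.01825 kJ/K and ΔS_C = +Q_C/T_C = 8.421/303.15 = 0.02778 kJ/K.
ΔS_univ = −Q_H/T_H + Q_C/T_C = 0.00953 kJ/K (> 0, since η = 0.446 < η_Carnot = 0.636).

ΔS_univ ≈ 0.00953 kJ/K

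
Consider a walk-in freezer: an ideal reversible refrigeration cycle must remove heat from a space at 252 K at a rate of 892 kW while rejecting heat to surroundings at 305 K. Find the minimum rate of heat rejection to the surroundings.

For a reversible cycle Q_H/Q_C = T_H/T_C, so Q_H = Q_C·T_H/T_C = 892 × 305.00/252.00 = 1080 kW.

Q̇_H ≈ 1080 kW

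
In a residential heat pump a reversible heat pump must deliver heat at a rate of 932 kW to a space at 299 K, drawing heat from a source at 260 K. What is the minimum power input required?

COP_HP = T_H/(T_H − T_C) = 299.00/39.00 = 7.6667.
W = Q_H/COP_HP = 932/7.6667 = 121.6 kW.

Ẇ_in ≈ 121.6 kW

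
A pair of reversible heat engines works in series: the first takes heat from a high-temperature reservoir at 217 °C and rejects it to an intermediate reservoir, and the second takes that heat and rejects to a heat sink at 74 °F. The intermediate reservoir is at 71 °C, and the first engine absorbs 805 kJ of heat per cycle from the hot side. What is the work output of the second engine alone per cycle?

T_H = 217 °C → 217 + 273.15 = 490.15 K.
T_C = 74 °F → (74 − 32) × 5/9 = 23.33 °C = 296.48 K.
T_m = 71 °C → 71 + 273.15 = 344.15 K.
Heat entering the second stage: Q_m = Q_H·(T_m/T_H) = 805 × 344.15/490.15 = 565 kJ.
Second-stage efficiency η₂ = 1 − T_C/T_m = 1 − 296.48/344.15 = 0.1385, so W₂ = η₂·Q_m = 78.3 kJ.

W₂ ≈ 78.3 kJ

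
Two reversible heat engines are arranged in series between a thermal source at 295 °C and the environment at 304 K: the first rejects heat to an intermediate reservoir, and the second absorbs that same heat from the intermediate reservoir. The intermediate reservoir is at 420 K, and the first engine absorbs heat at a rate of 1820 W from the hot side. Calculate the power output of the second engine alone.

T_H = 295 °C → 295 + 273.15 = 568.15 K.
Heat entering the second stage: Q_m = Q_H·(T_m/T_H) = 1820 × 420.00/568.15 = 1350 W.
Second-stage efficiency η₂ = 1 − T_C/T_m = 1 − 304.00/420.00 = 0.2762, so W₂ = η₂·Q_m = 372 W.

Ẇ₂ ≈ 372 W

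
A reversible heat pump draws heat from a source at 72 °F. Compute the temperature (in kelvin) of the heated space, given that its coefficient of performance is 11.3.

T_C = 72 °F → (72 − 32) × 5/9 = 22.22 °C = 295.37 K.
COP_HP = T_H/(T_H − T_C) ⇒ T_H = T_C·COP_HP/(COP_HP − 1) = 295.37 × 11.3/(11.3 − 1) = 324 K.

T_H ≈ 324 K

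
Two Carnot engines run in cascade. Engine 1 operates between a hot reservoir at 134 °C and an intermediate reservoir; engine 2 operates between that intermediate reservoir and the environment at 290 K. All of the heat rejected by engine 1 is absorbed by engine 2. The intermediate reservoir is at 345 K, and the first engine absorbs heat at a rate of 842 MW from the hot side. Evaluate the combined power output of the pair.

Ẇ_total ≈ 242.3 MW

T_H = 134 °C → 134 + 273.15 = 407.15 K.
Two reversible stages in series are equivalent to a single Carnot engine between T_H and T_C, so η_total = 1 − T_C/T_H = 1 − 290.00/407.15 = 0.2877.
W_total = η_total · Q_H = 0.2877 × 842 = 242.3 MW.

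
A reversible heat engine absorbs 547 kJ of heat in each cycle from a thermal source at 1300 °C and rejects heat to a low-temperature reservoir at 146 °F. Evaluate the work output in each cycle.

W ≈ 430 kJ

T_H = 1300 °C → 1300 + 273.15 = 1573.15 K.
T_C = 146 °F → (146 − 32) × 5/9 = 63.33 °C = 336.48 K.
The Carnot efficiency is η = 1 − T_C/T_H = 1 − 336.48/1573.15 = 0.7861.
W = η·Q_H = 0.7861 × 547 = 430 kJ.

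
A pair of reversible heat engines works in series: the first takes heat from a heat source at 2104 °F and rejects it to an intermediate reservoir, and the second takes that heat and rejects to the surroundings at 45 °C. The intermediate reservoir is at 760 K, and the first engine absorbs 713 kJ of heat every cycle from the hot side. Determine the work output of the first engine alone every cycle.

W₁ ≈ 333 kJ

T_H = 2104 °F → (2104 − 32) × 5/9 = 1151.11 °C = 1424.26 K.
T_C = 45 °C → 45 + 273.15 = 318.15 K.
First-stage efficiency η₁ = 1 − T_m/T_H = 1 − 760.00/1424.26 = 0.4664.
W₁ = η₁·Q_H = 0.4664 × 713 = 333 kJ.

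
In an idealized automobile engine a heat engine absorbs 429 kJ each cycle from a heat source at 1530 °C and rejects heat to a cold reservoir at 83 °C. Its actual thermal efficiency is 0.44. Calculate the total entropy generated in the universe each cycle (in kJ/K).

ΔS_univ ≈ 0.4366 kJ/K

T_H = 1530 °C → 1530 + 273.15 = 1803.15 K.
T_C = 83 °C → 83 + 273.15 = 356.15 K.
W = η·Q_H = 0.44 × 429 = 188.8 kJ, so Q_C = Q_H − W = 240.2 kJ.
The hot reservoir loses entropy Q_H/T_H = 429/1803.15 = 0.2379 kJ/K; the cold reservoir gains Q_C/T_C = 240.2/356.15 = 0.6745 kJ/K.
ΔS_univ = −Q_H/T_H + Q_C/T_C = 0.4366 kJ/K (> 0, since η = 0.44 < η_Carnot = 0.802).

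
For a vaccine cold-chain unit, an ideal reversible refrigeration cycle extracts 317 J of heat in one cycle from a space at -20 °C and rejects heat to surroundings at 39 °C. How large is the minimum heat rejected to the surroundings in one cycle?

Q_H ≈ 391 J

T_H = 39 °C → 39 + 273.15 = 312.15 K.
T_C = -20 °C → -20 + 273.15 = 253.15 K.
For a reversible cycle Q_H/Q_C = T_H/T_C, so Q_H = Q_C·T_H/T_C = 317 × 312.15/253.15 = 391 J.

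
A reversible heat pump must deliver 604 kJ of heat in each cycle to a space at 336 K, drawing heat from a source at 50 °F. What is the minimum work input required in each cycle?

W_in ≈ 95.0 kJ

T_C = 50 °F → (50 − 32) × 5/9 = 10.00 °C = 283.15 K.
The Carnot heat-pump COP is COP_HP = T_H/(T_H − T_C) = 336.00/52.85 = 6.3576.
W = Q_H/COP_HP = 604/6.3576 = 95.0 kJ.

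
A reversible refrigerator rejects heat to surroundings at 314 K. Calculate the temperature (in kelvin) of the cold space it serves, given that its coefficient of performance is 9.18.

COP_R = T_C/(T_H − T_C) ⇒ T_C = T_H·COP_R/(1 + COP_R) = 314.00 × 9.18/(1 + 9.18) = 283 K.

T_C ≈ 283 K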